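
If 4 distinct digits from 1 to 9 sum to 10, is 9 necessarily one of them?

No

The only way to make 10 from 4 distinct digits is {1,2,3,4}, which does not contain 9.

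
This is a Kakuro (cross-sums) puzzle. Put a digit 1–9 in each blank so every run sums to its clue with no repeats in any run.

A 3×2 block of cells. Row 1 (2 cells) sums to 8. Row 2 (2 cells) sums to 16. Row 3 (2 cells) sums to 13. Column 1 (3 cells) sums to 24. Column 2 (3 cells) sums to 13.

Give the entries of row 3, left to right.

8, 5

16 in 2 cells must be {7,9}; 24 in 3 cells must be {7,8,9}.
The 8 across and the 24 down share only 7, so (1,1) = 7.
(1,2) = 8 − 7 = 1 completes the 8 across.
Given what's placed, (2,1) must be 9 to fit the 16 across and 24 down.
(2,2) = 16 − 9 = 7 completes the 16 across.
(3,1) = 24 − 16 = 8 completes the 24 down.
(3,2) = 13 − 8 = 5 completes the 13 across.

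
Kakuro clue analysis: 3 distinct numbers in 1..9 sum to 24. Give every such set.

{7,8,9}

3 distinct digits from 1–9 sum between 6 and 24.
Only one set works: {7,8,9}.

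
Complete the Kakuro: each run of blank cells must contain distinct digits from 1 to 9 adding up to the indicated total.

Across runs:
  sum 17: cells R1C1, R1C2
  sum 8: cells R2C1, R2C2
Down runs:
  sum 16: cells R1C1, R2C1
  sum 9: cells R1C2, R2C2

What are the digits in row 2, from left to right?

7 1

17 in 2 cells must be {8,9}; 16 in 2 cells must be {7,9}.
The 17 across and the 16 down share only 9, so R1C1 = 9.
R1C2 = 17 − 9 = 8 completes the 17 across.
R2C1 = 16 − 9 = 7 completes the 16 down.
R2C2 = 8 − 7 = 1 completes the 8 across.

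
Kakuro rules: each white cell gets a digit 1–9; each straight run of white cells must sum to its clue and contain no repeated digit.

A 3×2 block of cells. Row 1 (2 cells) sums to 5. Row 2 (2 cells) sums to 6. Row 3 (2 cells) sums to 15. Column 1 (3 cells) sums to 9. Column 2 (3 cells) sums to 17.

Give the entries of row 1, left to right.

2, 3

The 15 across and the 9 down share only 6, so (3,1) = 6.
(3,2) = 15 − 6 = 9 completes the 15 across.
Nothing is forced directly, so branch on (1,1), whose candidates are 1 or 2. If (1,1) = 1: then (1,2) would have to be in {4} for the 5 across but in {1,2,3,5,6,7} for the 17 down — contradiction. So (1,1) = 2.
(1,2) = 5 − 2 = 3 completes the 5 across.
(2,1) = 9 − 8 = 1 completes the 9 down.
(2,2) = 6 − 1 = 5 completes the 6 across.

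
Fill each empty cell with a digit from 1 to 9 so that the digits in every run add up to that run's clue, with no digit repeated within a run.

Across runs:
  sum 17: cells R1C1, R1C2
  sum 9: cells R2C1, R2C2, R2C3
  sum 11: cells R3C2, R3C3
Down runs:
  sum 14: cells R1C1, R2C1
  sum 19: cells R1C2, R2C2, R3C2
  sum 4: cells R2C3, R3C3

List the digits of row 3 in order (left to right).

8 3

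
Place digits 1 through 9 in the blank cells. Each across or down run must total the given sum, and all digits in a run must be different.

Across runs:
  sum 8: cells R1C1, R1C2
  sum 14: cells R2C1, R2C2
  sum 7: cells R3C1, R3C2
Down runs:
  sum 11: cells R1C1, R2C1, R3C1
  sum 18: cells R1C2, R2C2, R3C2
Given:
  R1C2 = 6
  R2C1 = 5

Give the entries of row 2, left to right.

5 9

R1C1 = 8 − 6 = 2 completes the 8 across.
R2C2 = 14 − 5 = 9 completes the 14 across.
R3C1 = 11 − 7 = 4 completes the 11 down.
R3C2 = 7 − 4 = 3 completes the 7 across.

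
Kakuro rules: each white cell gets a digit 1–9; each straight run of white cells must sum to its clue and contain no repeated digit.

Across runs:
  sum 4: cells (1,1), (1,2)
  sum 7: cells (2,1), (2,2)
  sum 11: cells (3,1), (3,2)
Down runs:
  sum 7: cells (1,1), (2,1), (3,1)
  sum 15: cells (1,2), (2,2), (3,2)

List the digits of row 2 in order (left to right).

2 5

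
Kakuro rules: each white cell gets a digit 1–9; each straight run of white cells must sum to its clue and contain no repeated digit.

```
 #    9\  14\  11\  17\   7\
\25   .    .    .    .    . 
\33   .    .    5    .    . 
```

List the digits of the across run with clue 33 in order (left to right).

7, 9, 5, 8, 4

17 in 2 cells must be {8,9}.
R1C3 = 11 − 5 = 6 completes the 11 down.
Given what's placed, R2C5 must be 4 to fit the 33 across and 7 down.
R1C5 = 7 − 4 = 3 completes the 7 down.
Nothing is forced directly, so branch on R1C4, whose candidates are 8 or 9. If R1C4 = 8: then R1C2 would have to be in {1,7} for the 25 across but in {5,6,8,9} for the 14 down — contradiction. So R1C4 = 9.
R1C2 = 5: the only remaining digit allowed by both the 25 across and the 14 down.
R2C2 = 14 − 5 = 9 completes the 14 down.
R2C4 = 17 − 9 = 8 completes the 17 down.
R1C1 = 25 − 23 = 2 completes the 25 across.
R2C1 = 33 − 26 = 7 completes the 33 across.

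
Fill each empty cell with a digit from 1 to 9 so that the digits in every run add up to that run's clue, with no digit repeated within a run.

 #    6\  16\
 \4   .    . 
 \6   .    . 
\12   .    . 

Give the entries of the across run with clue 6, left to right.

2 4

4 in 2 cells must be {1,3}; 6 in 3 cells must be {1,2,3}.
The 12 across and the 6 down share only 3, so R3C1 = 3.
R3C2 = 12 − 3 = 9 completes the 12 across.
Given what's placed, R1C1 must be 1 to fit the 4 across and 6 down.
R1C2 = 4 − 1 = 3 completes the 4 across.
R2C1 = 6 − 4 = 2 completes the 6 down.
R2C2 = 6 − 2 = 4 completes the 6 across.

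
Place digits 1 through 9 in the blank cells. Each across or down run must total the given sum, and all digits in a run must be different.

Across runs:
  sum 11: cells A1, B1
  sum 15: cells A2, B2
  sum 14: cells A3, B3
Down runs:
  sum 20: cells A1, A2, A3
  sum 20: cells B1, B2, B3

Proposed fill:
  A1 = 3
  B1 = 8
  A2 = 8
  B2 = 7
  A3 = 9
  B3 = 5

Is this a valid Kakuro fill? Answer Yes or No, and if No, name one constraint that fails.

Across: 3+8=11; 8+7=15; 9+5=14. Down: 3+8+9=20; 8+7+5=20. No digit repeats within any run.

Yes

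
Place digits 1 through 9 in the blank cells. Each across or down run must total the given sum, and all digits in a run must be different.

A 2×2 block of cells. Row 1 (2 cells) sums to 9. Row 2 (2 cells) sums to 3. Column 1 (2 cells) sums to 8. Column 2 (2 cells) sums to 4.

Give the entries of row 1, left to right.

3 in 2 cells must be {1,2}; 4 in 2 cells must be {1,3}.
The 3 across and the 4 down share only 1, so (2,2) = 1.
(1,2) = 4 − 1 = 3 completes the 4 down.
(2,1) = 3 − 1 = 2 completes the 3 across.
(1,1) = 9 − 3 = 6 completes the 9 across.

6 3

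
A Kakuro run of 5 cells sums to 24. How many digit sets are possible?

11

5 distinct digits from 1–9 sum between 15 and 35.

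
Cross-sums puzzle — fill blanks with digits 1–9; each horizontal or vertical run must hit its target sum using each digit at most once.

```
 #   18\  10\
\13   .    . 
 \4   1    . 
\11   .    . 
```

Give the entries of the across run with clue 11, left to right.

9 2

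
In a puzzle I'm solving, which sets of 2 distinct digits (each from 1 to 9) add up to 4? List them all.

{1,3}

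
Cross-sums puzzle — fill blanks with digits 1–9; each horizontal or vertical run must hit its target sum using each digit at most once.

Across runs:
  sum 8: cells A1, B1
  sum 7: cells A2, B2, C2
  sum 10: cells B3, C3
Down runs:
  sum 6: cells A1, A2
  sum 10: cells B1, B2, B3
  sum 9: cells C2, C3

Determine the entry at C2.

7 in 3 cells must be {1,2,4}.
Nothing is forced directly, so branch on C2, whose candidates are 1 or 2 or 4. If C2 = 1: that forces C3 = 8, B3 = 2, after which B2 would have to be in {2,4} for the 7 across but in {1,3,5,7} for the 10 down — contradiction. If C2 = 4: then C3 would have to be in {1,2,3,4,6,7,8,9} for the 10 across but in {5} for the 9 down — contradiction. So C2 = 2.
C3 = 9 − 2 = 7 completes the 9 down.
B3 = 10 − 7 = 3 completes the 10 across.
B2 = 1: the only remaining digit allowed by both the 7 across and the 10 down.
B1 = 10 − 4 = 6 completes the 10 down.
A2 = 7 − 3 = 4 completes the 7 across.
A1 = 8 − 6 = 2 completes the 8 across.

2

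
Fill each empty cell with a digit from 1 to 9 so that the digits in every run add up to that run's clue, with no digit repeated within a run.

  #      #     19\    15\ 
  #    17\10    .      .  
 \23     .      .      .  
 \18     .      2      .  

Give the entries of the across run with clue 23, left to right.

8 9 6

23 in 3 cells must be {6,8,9}; 17 in 2 cells must be {8,9}.
Given what's placed, R3C1 must be 9 to fit the 18 across and 17 down.
R3C3 = 18 − 11 = 7 completes the 18 across.
R2C1 = 17 − 9 = 8 completes the 17 down.
Given what's placed, R2C2 must be 9 to fit the 23 across and 19 down.
R2C3 = 23 − 17 = 6 completes the 23 across.
R1C2 = 19 − 11 = 8 completes the 19 down.
R1C3 = 10 − 8 = 2 completes the 10 across.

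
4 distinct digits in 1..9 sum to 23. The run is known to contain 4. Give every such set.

{2,4,8,9}; {3,4,7,9}; {4,5,6,8}

4 distinct digits from 1–9 sum between 10 and 30.
Keeping only sets containing 4.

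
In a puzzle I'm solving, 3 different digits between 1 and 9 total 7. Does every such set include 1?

The only way to make 7 from 3 distinct digits is {1,2,4}, which contains 1.

Yes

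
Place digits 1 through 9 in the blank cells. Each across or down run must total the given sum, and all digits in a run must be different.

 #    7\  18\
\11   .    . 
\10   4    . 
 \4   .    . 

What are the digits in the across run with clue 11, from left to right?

2 9

4 in 2 cells must be {1,3}; 7 in 3 cells must be {1,2,4}.
Given what's placed, R1C1 must be 2 to fit the 11 across and 7 down.
R1C2 = 11 − 2 = 9 completes the 11 across.
R2C2 = 10 − 4 = 6 completes the 10 across.
R3C1 = 7 − 6 = 1 completes the 7 down.
R3C2 = 4 − 1 = 3 completes the 4 across.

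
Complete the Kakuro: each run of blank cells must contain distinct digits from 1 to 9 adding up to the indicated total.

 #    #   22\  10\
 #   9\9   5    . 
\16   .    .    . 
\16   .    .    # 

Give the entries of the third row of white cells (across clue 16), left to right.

16 in 2 cells must be {7,9}.
R1C3 = 9 − 5 = 4 completes the 9 across.
R2C3 = 10 − 4 = 6 completes the 10 down.
Intersecting the 16 across with the 9 down forces R3C1 = 7.
R3C2 = 16 − 7 = 9 completes the 16 across.
R2C1 = 9 − 7 = 2 completes the 9 down.
R2C2 = 16 − 8 = 8 completes the 16 across.

7 9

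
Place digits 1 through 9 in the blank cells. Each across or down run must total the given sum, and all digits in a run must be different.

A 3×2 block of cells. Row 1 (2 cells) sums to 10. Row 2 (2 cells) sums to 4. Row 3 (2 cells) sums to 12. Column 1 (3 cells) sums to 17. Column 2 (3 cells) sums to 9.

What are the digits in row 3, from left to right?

7 5

4 in 2 cells must be {1,3}.
Nothing is forced directly, so branch on (3,2), whose candidates are 3 or 4 or 5. If (3,2) = 3: that forces (2,2) = 1, (3,1) = 9, after which (1,2) would have to be in {1,2,3,4,6,7,8,9} for the 10 across but in {5} for the 9 down — contradiction. If (3,2) = 4: that forces (2,2) = 3, (3,1) = 8, (1,2) = 2, after which (2,1) would have to be in {1} for the 4 across but in {2,3,4,5,6,7} for the 17 down — contradiction. So (3,2) = 5.
(3,1) = 12 − 5 = 7 completes the 12 across.
Given what's placed, (2,1) must be 1 to fit the 4 across and 17 down.
(2,2) = 4 − 1 = 3 completes the 4 across.
(1,1) = 17 − 8 = 9 completes the 17 down.
(1,2) = 10 − 9 = 1 completes the 10 across.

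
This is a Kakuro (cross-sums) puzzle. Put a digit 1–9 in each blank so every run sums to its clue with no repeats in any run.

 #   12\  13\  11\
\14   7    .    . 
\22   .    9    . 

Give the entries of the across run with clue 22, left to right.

5 9 8

R1C2 = 13 − 9 = 4 completes the 13 down.
R1C3 = 14 − 11 = 3 completes the 14 across.
R2C1 = 12 − 7 = 5 completes the 12 down.
R2C3 = 22 − 14 = 8 completes the 22 across.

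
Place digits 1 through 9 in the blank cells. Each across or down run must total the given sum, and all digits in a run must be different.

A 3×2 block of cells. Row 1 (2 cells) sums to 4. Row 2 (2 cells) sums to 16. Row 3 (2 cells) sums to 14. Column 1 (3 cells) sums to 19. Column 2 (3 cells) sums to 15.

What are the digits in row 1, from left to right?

3, 1

4 in 2 cells must be {1,3}; 16 in 2 cells must be {7,9}.
The 4 across and the 19 down share only 3, so (1,1) = 3.
(1,2) = 4 − 3 = 1 completes the 4 across.
Given what's placed, (2,2) must be 9 to fit the 16 across and 15 down.
(3,1) = 9: the only remaining digit allowed by both the 14 across and the 19 down.
(3,2) = 14 − 9 = 5 completes the 14 across.
(2,1) = 16 − 9 = 7 completes the 16 across.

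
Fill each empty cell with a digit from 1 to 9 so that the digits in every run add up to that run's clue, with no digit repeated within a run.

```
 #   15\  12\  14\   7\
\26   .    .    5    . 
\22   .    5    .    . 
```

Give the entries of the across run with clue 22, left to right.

7 5 9 1

R1C2 = 12 − 5 = 7 completes the 12 down.
Given what's placed, R1C4 must be 6 to fit the 26 across and 7 down.
R2C3 = 14 − 5 = 9 completes the 14 down.
R2C4 = 7 − 6 = 1 completes the 7 down.
R1C1 = 26 − 18 = 8 completes the 26 across.
R2C1 = 22 − 15 = 7 completes the 22 across.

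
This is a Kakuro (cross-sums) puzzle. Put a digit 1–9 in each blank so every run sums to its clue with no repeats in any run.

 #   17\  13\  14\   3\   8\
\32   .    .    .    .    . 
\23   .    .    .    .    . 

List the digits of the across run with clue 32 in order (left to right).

17 in 2 cells must be {8,9}; 3 in 2 cells must be {1,2}.
Only 2 fits R1C4 under both its across sum 32 and down sum 3.
R2C4 = 3 − 2 = 1 completes the 3 down.
Nothing is forced directly, so branch on R1C5, whose candidates are 6 or 7. If R1C5 = 7: then R2C5 would have to be in {2,3,4,5,6,7,8,9} for the 23 across but in {1} for the 8 down — contradiction. So R1C5 = 6.
R2C5 = 8 − 6 = 2 completes the 8 down.
No cell is forced outright now. R1C1 can only be 8 or 9 (the digits allowed by both its 32 across and its 17 down). If R1C1 = 9: that forces R1C3 = 8, R2C1 = 8, after which R2C3 would have to be in {3,5,7,9} for the 23 across but in {6} for the 14 down — contradiction. So R1C1 = 8.
Given what's placed, R1C3 must be 9 to fit the 32 across and 14 down.
R2C1 = 17 − 8 = 9 completes the 17 down.
R2C3 = 14 − 9 = 5 completes the 14 down.
R1C2 = 32 − 25 = 7 completes the 32 across.

8, 7, 9, 2, 6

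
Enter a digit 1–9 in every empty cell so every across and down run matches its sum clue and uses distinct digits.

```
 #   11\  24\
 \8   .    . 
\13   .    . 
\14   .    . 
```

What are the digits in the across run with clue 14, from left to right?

6, 8

24 in 3 cells must be {7,8,9}.
The 8 across and the 24 down share only 7, so R1C2 = 7.
R1C1 = 8 − 7 = 1 completes the 8 across.
Nothing is forced directly, so branch on R2C2, whose candidates are 8 or 9. If R2C2 = 8: then R2C1 would have to be in {5} for the 13 across but in {2,3,4,6,7,8} for the 11 down — contradiction. So R2C2 = 9.
R2C1 = 13 − 9 = 4 completes the 13 across.
R3C1 = 11 − 5 = 6 completes the 11 down.
R3C2 = 14 − 6 = 8 completes the 14 across.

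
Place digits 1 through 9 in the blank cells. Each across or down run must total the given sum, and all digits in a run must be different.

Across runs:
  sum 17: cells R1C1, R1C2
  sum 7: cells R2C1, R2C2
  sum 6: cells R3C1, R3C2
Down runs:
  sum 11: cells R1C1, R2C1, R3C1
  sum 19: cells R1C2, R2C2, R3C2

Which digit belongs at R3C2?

4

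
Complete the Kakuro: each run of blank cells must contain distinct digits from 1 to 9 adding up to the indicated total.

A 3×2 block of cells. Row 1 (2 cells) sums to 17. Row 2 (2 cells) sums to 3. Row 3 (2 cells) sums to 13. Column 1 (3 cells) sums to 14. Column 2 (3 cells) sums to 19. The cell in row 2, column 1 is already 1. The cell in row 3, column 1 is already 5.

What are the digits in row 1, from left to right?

17 in 2 cells must be {8,9}; 3 in 2 cells must be {1,2}.
(1,1) = 14 − 6 = 8 completes the 14 down.
(1,2) = 17 − 8 = 9 completes the 17 across.
(2,2) = 3 − 1 = 2 completes the 3 across.
(3,2) = 13 − 5 = 8 completes the 13 across.

8 9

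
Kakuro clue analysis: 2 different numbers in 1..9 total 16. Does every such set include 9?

Yes

The only way to make 16 from 2 distinct digits is {7,9}, which contains 9.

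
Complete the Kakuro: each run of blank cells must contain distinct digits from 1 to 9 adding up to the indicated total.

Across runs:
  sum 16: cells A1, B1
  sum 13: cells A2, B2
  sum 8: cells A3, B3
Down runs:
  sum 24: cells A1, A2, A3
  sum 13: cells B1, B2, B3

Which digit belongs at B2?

5

16 in 2 cells must be {7,9}; 24 in 3 cells must be {7,8,9}.
The 8 across and the 24 down share only 7, so A3 = 7.
B3 = 8 − 7 = 1 completes the 8 across.
Given what's placed, A1 must be 9 to fit the 16 across and 24 down.
B1 = 16 − 9 = 7 completes the 16 across.
A2 = 24 − 16 = 8 completes the 24 down.
B2 = 13 − 8 = 5 completes the 13 across.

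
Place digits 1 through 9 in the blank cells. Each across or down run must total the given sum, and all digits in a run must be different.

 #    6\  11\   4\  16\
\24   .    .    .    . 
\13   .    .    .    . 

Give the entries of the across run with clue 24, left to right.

4 in 2 cells must be {1,3}; 16 in 2 cells must be {7,9}.
Only 7 fits R2C4 under both its across sum 13 and down sum 16.
R1C4 = 16 − 7 = 9 completes the 16 down.
Nothing is forced directly, so branch on R1C3, whose candidates are 1 or 3. If R1C3 = 1: then R1C1 would have to be in {6,8} for the 24 across but in {1,2,4,5} for the 6 down — contradiction. So R1C3 = 3.
R2C3 = 4 − 3 = 1 completes the 4 down.
R2C1 = 2: the only remaining digit allowed by both the 13 across and the 6 down.
R2C2 = 13 − 10 = 3 completes the 13 across.
R1C1 = 6 − 2 = 4 completes the 6 down.
R1C2 = 24 − 16 = 8 completes the 24 across.

4 8 3 9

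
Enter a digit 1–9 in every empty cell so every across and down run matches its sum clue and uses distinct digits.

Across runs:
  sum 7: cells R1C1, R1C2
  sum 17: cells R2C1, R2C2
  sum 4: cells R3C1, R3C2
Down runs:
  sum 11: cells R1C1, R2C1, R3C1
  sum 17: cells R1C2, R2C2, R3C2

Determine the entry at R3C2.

3

17 in 2 cells must be {8,9}; 4 in 2 cells must be {1,3}.
The 17 across and the 11 down share only 8, so R2C1 = 8.
R2C2 = 17 − 8 = 9 completes the 17 across.
Given what's placed, R3C1 must be 1 to fit the 4 across and 11 down.
R3C2 = 4 − 1 = 3 completes the 4 across.
R1C1 = 11 − 9 = 2 completes the 11 down.
R1C2 = 7 − 2 = 5 completes the 7 across.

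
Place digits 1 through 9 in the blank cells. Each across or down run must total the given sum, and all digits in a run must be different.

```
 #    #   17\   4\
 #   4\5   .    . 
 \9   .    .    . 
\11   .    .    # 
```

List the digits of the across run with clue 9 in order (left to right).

4 in 2 cells must be {1,3}.
The 11 across and the 4 down share only 3, so R3C1 = 3.
R3C2 = 11 − 3 = 8 completes the 11 across.
R2C1 = 4 − 3 = 1 completes the 4 down.
R2C3 = 3: the only remaining digit allowed by both the 9 across and the 4 down.
R1C3 = 4 − 3 = 1 completes the 4 down.
R2C2 = 9 − 4 = 5 completes the 9 across.
R1C2 = 5 − 1 = 4 completes the 5 across.

1, 5, 3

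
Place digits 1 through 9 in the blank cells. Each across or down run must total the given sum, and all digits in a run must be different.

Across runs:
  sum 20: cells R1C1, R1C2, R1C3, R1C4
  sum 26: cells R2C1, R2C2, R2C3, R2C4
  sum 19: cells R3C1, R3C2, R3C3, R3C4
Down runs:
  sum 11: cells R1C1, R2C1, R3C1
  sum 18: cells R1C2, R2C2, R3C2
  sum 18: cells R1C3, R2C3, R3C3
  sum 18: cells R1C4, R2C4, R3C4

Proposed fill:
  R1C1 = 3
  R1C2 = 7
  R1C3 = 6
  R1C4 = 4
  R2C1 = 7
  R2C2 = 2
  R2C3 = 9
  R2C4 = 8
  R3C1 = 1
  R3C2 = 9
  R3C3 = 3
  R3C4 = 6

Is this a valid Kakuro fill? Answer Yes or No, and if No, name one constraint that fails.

Yes

Across: 3+7+6+4=20; 7+2+9+8=26; 1+9+3+6=19. Down: 3+7+1=11; 7+2+9=18; 6+9+3=18; 4+8+6=18. No digit repeats within any run.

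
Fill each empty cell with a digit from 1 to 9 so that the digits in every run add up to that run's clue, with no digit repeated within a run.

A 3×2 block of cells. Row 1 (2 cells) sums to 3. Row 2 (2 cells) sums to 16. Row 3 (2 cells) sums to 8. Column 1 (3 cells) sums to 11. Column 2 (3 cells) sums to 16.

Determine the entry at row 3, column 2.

3 in 2 cells must be {1,2}; 16 in 2 cells must be {7,9}.
The 16 across and the 11 down share only 7, so (2,1) = 7.
(2,2) = 16 − 7 = 9 completes the 16 across.
Given what's placed, (1,1) must be 1 to fit the 3 across and 11 down.
(1,2) = 3 − 1 = 2 completes the 3 across.
(3,1) = 11 − 8 = 3 completes the 11 down.
(3,2) = 8 − 3 = 5 completes the 8 across.

5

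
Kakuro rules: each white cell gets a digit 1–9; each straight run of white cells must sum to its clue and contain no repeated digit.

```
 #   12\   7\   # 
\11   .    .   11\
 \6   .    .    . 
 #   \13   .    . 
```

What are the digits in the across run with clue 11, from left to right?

9 2

6 in 3 cells must be {1,2,3}; 7 in 3 cells must be {1,2,4}.
The 6 across and the 12 down share only 3, so R2C1 = 3.
R2C3 = 2: the only remaining digit allowed by both the 6 across and the 11 down.
Intersecting the 13 across with the 7 down forces R3C2 = 4.
R3C3 = 13 − 4 = 9 completes the 13 across.
R1C1 = 12 − 3 = 9 completes the 12 down.
R1C2 = 11 − 9 = 2 completes the 11 across.
R2C2 = 6 − 5 = 1 completes the 6 across.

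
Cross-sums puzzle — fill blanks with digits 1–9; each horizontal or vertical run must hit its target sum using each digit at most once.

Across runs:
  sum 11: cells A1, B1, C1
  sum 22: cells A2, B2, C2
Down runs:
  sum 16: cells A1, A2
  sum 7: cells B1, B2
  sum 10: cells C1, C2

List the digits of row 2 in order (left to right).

16 in 2 cells must be {7,9}.
The 11 across and the 16 down share only 7, so A1 = 7.
A2 = 16 − 7 = 9 completes the 16 down.
Nothing is forced directly, so branch on B2, whose candidates are 5 or 6. If B2 = 5: then B1 would have to be in {1,3} for the 11 across but in {2} for the 7 down — contradiction. So B2 = 6.
B1 = 7 − 6 = 1 completes the 7 down.
C1 = 11 − 8 = 3 completes the 11 across.
C2 = 22 − 15 = 7 completes the 22 across.

9 6 7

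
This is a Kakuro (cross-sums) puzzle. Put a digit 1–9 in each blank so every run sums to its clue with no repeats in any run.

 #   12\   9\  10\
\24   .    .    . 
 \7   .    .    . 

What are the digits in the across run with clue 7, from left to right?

24 in 3 cells must be {7,8,9}; 7 in 3 cells must be {1,2,4}.
The 7 across and the 12 down share only 4, so R2C1 = 4.
R1C1 = 12 − 4 = 8 completes the 12 down.
Given what's placed, R1C2 must be 7 to fit the 24 across and 9 down.
R1C3 = 24 − 15 = 9 completes the 24 across.
R2C2 = 9 − 7 = 2 completes the 9 down.
R2C3 = 7 − 6 = 1 completes the 7 across.

4, 2, 1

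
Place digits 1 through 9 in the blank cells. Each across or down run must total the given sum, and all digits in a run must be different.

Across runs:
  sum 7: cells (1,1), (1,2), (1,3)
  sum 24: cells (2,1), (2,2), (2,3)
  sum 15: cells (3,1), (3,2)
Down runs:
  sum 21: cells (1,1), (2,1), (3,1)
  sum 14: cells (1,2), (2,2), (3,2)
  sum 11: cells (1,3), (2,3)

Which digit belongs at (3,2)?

6

7 in 3 cells must be {1,2,4}; 24 in 3 cells must be {7,8,9}.
Only 4 fits (1,1) under both its across sum 7 and down sum 21.
Given what's placed, (1,3) must be 2 to fit the 7 across and 11 down.
(2,3) = 11 − 2 = 9 completes the 11 down.
(1,2) = 7 − 6 = 1 completes the 7 across.
(2,1) = 8: the only remaining digit allowed by both the 24 across and the 21 down.
(2,2) = 24 − 17 = 7 completes the 24 across.
(3,1) = 21 − 12 = 9 completes the 21 down.
(3,2) = 15 − 9 = 6 completes the 15 across.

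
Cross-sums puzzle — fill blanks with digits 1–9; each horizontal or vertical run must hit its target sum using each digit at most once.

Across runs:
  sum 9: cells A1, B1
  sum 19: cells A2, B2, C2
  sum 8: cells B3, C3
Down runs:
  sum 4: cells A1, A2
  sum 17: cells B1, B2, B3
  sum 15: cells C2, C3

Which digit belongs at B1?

4 in 2 cells must be {1,3}.
The 19 across and the 4 down share only 3, so A2 = 3.
A1 = 4 − 3 = 1 completes the 4 down.
B1 = 9 − 1 = 8 completes the 9 across.
B2 = 7: the only remaining digit allowed by both the 19 across and the 17 down.
C2 = 19 − 10 = 9 completes the 19 across.
B3 = 17 − 15 = 2 completes the 17 down.
C3 = 8 − 2 = 6 completes the 8 across.

8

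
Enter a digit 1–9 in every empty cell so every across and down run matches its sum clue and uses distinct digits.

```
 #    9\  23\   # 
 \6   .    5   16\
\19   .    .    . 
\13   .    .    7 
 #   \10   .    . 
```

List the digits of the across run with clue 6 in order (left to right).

1 5

R1C1 = 6 − 5 = 1 completes the 6 across.
Nothing is forced directly, so branch on R3C1, whose candidates are 2 or 5. If R3C1 = 5: that forces R2C1 = 3, after which R2C3 would have to be in {7,9} for the 19 across but in {1,3,4,5,6,8} for the 16 down — contradiction. So R3C1 = 2.
R2C1 = 9 − 3 = 6 completes the 9 down.
R3C2 = 13 − 9 = 4 completes the 13 across.
R2C2 = 8: the only remaining digit allowed by both the 19 across and the 23 down.
R2C3 = 19 − 14 = 5 completes the 19 across.
R4C2 = 23 − 17 = 6 completes the 23 down.
R4C3 = 10 − 6 = 4 completes the 10 across.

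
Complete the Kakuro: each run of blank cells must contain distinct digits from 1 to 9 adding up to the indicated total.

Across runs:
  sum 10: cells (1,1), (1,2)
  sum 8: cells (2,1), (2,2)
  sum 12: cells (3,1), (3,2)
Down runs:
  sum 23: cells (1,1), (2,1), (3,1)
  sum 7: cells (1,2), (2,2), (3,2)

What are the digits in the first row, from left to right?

9, 1

23 in 3 cells must be {6,8,9}; 7 in 3 cells must be {1,2,4}.
The 8 across and the 23 down share only 6, so (2,1) = 6.
(2,2) = 8 − 6 = 2 completes the 8 across.
Given what's placed, (3,2) must be 4 to fit the 12 across and 7 down.
(1,2) = 7 − 6 = 1 completes the 7 down.
(3,1) = 12 − 4 = 8 completes the 12 across.
(1,1) = 10 − 1 = 9 completes the 10 across.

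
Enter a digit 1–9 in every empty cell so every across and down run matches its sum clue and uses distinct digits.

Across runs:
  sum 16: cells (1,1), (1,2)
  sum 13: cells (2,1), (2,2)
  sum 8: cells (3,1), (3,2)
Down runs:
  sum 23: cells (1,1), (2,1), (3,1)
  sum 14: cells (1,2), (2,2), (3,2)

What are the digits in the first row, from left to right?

16 in 2 cells must be {7,9}; 23 in 3 cells must be {6,8,9}.
The 16 across and the 23 down share only 9, so (1,1) = 9.
(1,2) = 16 − 9 = 7 completes the 16 across.
Given what's placed, (3,1) must be 6 to fit the 8 across and 23 down.
(3,2) = 8 − 6 = 2 completes the 8 across.
(2,1) = 23 − 15 = 8 completes the 23 down.
(2,2) = 13 − 8 = 5 completes the 13 across.

9 7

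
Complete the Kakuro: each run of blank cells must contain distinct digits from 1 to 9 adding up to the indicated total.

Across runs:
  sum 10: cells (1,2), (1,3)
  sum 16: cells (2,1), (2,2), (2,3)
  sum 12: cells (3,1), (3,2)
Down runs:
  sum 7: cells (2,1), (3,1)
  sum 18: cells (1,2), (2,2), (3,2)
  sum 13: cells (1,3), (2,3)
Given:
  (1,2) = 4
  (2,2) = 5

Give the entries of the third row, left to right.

3, 9

(1,3) = 10 − 4 = 6 completes the 10 across.
(2,3) = 13 − 6 = 7 completes the 13 down.
(3,2) = 18 − 9 = 9 completes the 18 down.
(2,1) = 16 − 12 = 4 completes the 16 across.
(3,1) = 12 − 9 = 3 completes the 12 across.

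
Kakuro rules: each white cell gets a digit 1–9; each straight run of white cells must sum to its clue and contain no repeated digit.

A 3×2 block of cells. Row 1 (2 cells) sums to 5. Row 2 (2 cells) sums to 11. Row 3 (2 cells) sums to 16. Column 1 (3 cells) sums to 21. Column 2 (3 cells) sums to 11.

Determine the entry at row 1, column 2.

1

16 in 2 cells must be {7,9}.
The 5 across and the 21 down share only 4, so (1,1) = 4.
(1,2) = 5 − 4 = 1 completes the 5 across.
Given what's placed, (3,1) must be 9 to fit the 16 across and 21 down.
(3,2) = 16 − 9 = 7 completes the 16 across.
(2,1) = 21 − 13 = 8 completes the 21 down.
(2,2) = 11 − 8 = 3 completes the 11 across.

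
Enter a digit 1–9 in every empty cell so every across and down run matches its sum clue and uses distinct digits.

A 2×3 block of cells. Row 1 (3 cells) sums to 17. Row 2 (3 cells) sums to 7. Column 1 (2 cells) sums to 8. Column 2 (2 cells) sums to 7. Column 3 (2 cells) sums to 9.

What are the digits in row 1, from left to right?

7 in 3 cells must be {1,2,4}.
Nothing is forced directly, so branch on (2,3), whose candidates are 1 or 2 or 4. If (2,3) = 2: that forces (1,3) = 7, (2,1) = 1, (2,2) = 4, after which (1,1) would have to be in {1,2,4,6,8,9} for the 17 across but in {7} for the 8 down — contradiction. If (2,3) = 4: that forces (1,3) = 5, (1,1) = 3, after which (1,2) would have to be in {9} for the 17 across but in {1,2,3,4,5,6} for the 7 down — contradiction. So (2,3) = 1.
(1,3) = 9 − 1 = 8 completes the 9 down.
Given what's placed, (2,1) must be 2 to fit the 7 across and 8 down.
(2,2) = 7 − 3 = 4 completes the 7 across.
(1,1) = 8 − 2 = 6 completes the 8 down.
(1,2) = 17 − 14 = 3 completes the 17 across.

6, 3, 8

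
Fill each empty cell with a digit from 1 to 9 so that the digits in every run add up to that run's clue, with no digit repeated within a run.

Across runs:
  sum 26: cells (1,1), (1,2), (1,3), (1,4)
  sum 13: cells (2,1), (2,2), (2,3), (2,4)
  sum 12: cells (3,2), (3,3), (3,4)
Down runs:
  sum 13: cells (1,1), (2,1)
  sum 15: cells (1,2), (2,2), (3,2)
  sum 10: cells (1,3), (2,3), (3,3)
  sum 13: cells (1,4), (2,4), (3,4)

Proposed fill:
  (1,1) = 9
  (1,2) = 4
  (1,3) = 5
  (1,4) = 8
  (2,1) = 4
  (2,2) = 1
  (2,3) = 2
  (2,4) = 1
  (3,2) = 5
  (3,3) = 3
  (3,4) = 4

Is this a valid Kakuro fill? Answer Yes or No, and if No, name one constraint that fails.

No — the across run (2,1)–(2,4) sums to 8, not 13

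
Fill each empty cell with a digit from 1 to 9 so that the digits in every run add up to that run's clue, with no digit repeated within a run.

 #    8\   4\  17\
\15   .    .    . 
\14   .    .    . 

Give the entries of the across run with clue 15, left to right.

6 1 8

4 in 2 cells must be {1,3}; 17 in 2 cells must be {8,9}.
Nothing is forced directly, so branch on R1C3, whose candidates are 8 or 9. If R1C3 = 9: that forces R1C2 = 1, R2C2 = 3, after which R2C3 would have to be in {2,4,5,6,7,9} for the 14 across but in {8} for the 17 down — contradiction. So R1C3 = 8.
R2C3 = 17 − 8 = 9 completes the 17 down.
Nothing is forced directly, so branch on R1C2, whose candidates are 1 or 3. If R1C2 = 3: then R1C1 would have to be in {4} for the 15 across but in {1,2,3,5,6,7} for the 8 down — contradiction. So R1C2 = 1.
R1C1 = 15 − 9 = 6 completes the 15 across.
R2C1 = 8 − 6 = 2 completes the 8 down.
R2C2 = 14 − 11 = 3 completes the 14 across.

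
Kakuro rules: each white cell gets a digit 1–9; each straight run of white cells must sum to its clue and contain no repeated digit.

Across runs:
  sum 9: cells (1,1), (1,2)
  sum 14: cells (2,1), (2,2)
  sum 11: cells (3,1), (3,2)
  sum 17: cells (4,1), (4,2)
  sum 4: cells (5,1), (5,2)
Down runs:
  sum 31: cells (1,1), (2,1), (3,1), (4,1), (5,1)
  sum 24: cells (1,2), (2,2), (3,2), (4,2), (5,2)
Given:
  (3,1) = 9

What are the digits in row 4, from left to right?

8 9

17 in 2 cells must be {8,9}; 4 in 2 cells must be {1,3}.
(3,2) = 11 − 9 = 2 completes the 11 across.
Given what's placed, (4,1) must be 8 to fit the 17 across and 31 down.
(4,2) = 17 − 8 = 9 completes the 17 across.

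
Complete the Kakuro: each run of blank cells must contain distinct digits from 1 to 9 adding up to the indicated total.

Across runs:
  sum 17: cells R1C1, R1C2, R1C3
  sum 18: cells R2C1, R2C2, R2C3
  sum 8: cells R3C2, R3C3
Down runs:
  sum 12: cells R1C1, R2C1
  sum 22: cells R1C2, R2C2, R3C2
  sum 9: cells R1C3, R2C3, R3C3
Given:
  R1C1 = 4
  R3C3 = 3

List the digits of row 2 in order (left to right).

R1C3 = 5: the only remaining digit allowed by both the 17 across and the 9 down.
R2C1 = 12 − 4 = 8 completes the 12 down.
R2C3 = 9 − 8 = 1 completes the 9 down.
R3C2 = 8 − 3 = 5 completes the 8 across.
R1C2 = 17 − 9 = 8 completes the 17 across.
R2C2 = 18 − 9 = 9 completes the 18 across.

8 9 1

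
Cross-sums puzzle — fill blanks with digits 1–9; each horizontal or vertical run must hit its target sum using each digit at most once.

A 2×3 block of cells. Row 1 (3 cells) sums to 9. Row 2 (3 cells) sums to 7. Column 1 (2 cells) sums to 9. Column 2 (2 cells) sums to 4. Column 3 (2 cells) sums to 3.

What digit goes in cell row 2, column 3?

2

7 in 3 cells must be {1,2,4}; 4 in 2 cells must be {1,3}; 3 in 2 cells must be {1,2}.
The 7 across and the 4 down share only 1, so (2,2) = 1.
Given what's placed, (2,3) must be 2 to fit the 7 across and 3 down.
(1,2) = 4 − 1 = 3 completes the 4 down.
(1,3) = 3 − 2 = 1 completes the 3 down.
(2,1) = 7 − 3 = 4 completes the 7 across.
(1,1) = 9 − 4 = 5 completes the 9 across.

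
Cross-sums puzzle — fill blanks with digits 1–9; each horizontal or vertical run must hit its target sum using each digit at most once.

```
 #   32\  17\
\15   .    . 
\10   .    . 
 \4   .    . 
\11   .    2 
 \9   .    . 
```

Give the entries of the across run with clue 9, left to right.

5 4

4 in 2 cells must be {1,3}.
Intersecting the 4 across with the 32 down forces R3C1 = 3.
R3C2 = 4 − 3 = 1 completes the 4 across.
R4C1 = 11 − 2 = 9 completes the 11 across.
No cell is forced outright now. R1C1 can only be 7 or 8 (the digits allowed by both its 15 across and its 32 down). If R1C1 = 7: then R1C2 would have to be in {8} for the 15 across but in {3,4,5,6,7} for the 17 down — contradiction. So R1C1 = 8.
R1C2 = 15 − 8 = 7 completes the 15 across.
Given what's placed, R2C1 must be 7 to fit the 10 across and 32 down.
R2C2 = 10 − 7 = 3 completes the 10 across.
R5C1 = 32 − 27 = 5 completes the 32 down.
R5C2 = 9 − 5 = 4 completes the 9 across.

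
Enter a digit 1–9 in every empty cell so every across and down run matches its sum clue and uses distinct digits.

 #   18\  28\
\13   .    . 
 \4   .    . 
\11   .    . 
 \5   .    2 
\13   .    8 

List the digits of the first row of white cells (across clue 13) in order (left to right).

7 6

4 in 2 cells must be {1,3}.
Given what's placed, R2C2 must be 3 to fit the 4 across and 28 down.
R4C1 = 5 − 2 = 3 completes the 5 across.
R5C1 = 13 − 8 = 5 completes the 13 across.
R1C1 = 7: the only remaining digit allowed by both the 13 across and the 18 down.
R1C2 = 13 − 7 = 6 completes the 13 across.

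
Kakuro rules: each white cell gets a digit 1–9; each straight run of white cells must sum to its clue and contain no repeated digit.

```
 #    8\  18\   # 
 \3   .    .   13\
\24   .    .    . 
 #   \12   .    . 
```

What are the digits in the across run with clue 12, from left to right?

7, 5

3 in 2 cells must be {1,2}; 24 in 3 cells must be {7,8,9}.
The 24 across and the 8 down share only 7, so R2C1 = 7.
R1C1 = 8 − 7 = 1 completes the 8 down.
R1C2 = 3 − 1 = 2 completes the 3 across.
R2C2 = 9: the only remaining digit allowed by both the 24 across and the 18 down.
R2C3 = 24 − 16 = 8 completes the 24 across.
R3C2 = 18 − 11 = 7 completes the 18 down.
R3C3 = 12 − 7 = 5 completes the 12 across.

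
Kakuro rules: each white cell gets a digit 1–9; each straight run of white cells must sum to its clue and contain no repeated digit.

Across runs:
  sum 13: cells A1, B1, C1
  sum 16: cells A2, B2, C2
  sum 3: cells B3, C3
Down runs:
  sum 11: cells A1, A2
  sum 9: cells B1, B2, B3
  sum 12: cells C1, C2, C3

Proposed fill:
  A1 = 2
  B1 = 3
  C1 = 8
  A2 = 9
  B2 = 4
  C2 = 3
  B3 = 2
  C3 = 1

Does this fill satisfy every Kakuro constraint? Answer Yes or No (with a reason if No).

Yes

Across: 2+3+8=13; 9+4+3=16; 2+1=3. Down: 2+9=11; 3+4+2=9; 8+3+1=12. No digit repeats within any run.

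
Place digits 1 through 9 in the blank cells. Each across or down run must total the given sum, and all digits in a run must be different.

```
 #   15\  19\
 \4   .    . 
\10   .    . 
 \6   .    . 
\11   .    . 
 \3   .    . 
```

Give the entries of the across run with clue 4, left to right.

1, 3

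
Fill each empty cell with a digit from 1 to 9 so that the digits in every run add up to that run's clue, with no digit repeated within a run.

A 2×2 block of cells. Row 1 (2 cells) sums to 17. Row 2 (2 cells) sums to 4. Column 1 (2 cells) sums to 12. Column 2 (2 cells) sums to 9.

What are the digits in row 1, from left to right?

9, 8

17 in 2 cells must be {8,9}; 4 in 2 cells must be {1,3}.
The 17 across and the 9 down share only 8, so (1,2) = 8.
The 4 across and the 12 down share only 3, so (2,1) = 3.
(2,2) = 4 − 3 = 1 completes the 4 across.
(1,1) = 17 − 8 = 9 completes the 17 across.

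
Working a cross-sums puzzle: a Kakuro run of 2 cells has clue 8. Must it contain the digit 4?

Counterexample: {1,7} sums to 8 without using 4.

No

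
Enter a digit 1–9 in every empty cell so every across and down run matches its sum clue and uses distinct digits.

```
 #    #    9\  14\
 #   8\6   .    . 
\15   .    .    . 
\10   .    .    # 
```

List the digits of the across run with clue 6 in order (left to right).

1 5

The 6 across and the 14 down share only 5, so R1C3 = 5.
R2C3 = 14 − 5 = 9 completes the 14 down.
R1C2 = 6 − 5 = 1 completes the 6 across.
No cell is forced outright now. R2C2 can only be 2 or 5 (the digits allowed by both its 15 across and its 9 down). If R2C2 = 2: then R2C1 would have to be in {4} for the 15 across but in {1,2,3,5,6,7} for the 8 down — contradiction. So R2C2 = 5.
R2C1 = 15 − 14 = 1 completes the 15 across.
R3C1 = 8 − 1 = 7 completes the 8 down.
R3C2 = 10 − 7 = 3 completes the 10 across.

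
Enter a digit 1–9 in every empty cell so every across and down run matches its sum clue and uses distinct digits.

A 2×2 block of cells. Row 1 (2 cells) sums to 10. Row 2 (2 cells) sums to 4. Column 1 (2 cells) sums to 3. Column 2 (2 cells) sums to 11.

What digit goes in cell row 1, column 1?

2

4 in 2 cells must be {1,3}; 3 in 2 cells must be {1,2}.
The 4 across and the 3 down share only 1, so (2,1) = 1.
(2,2) = 4 − 1 = 3 completes the 4 across.
(1,1) = 3 − 1 = 2 completes the 3 down.
(1,2) = 10 − 2 = 8 completes the 10 across.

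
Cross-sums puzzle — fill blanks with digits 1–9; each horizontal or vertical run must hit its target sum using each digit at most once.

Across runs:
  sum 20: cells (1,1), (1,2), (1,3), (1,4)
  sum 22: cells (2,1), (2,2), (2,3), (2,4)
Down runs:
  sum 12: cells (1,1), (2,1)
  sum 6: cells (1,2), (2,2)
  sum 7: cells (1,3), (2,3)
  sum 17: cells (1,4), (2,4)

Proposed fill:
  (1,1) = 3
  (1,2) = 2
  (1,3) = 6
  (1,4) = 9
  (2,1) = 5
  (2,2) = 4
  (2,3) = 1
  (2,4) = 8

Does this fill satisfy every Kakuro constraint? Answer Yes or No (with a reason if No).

No — the across run (2,1)–(2,4) sums to 18, not 22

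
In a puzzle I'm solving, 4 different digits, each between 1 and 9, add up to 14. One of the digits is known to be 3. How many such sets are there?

3

4 distinct digits from 1–9 sum between 10 and 30.
Keeping only sets containing 3.
Enumerating: {1,2,3,8}, {1,3,4,6}, {2,3,4,5}.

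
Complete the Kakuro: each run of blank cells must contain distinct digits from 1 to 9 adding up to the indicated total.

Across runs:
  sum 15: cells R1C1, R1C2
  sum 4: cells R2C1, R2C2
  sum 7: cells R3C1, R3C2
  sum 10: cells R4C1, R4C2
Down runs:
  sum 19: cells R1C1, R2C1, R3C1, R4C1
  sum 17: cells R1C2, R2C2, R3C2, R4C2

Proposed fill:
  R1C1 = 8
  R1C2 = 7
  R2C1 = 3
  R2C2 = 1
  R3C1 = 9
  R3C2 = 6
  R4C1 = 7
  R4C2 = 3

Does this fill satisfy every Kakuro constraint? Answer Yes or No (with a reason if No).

No — the across run R3C1–R3C2 sums to 15, not 7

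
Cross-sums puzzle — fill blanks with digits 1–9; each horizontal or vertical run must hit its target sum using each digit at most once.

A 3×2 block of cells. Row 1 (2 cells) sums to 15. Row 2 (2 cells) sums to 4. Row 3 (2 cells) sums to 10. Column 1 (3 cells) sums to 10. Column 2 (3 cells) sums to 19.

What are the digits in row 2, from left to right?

1 3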